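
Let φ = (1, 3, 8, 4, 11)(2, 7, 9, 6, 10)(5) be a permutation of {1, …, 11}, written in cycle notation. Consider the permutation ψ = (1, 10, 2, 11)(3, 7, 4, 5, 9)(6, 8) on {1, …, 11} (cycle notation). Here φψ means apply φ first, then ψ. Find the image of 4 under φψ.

1

First apply φ: φ(4) = 11, then ψ(11) = 1. Thus (φψ)(4) = 1.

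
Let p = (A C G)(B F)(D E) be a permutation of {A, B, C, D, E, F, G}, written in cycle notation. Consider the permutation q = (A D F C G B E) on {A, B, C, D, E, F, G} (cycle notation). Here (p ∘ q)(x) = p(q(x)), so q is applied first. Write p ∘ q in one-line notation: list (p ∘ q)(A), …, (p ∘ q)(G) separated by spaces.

(p ∘ q)(x) = p(q(x)). Computing each image: p(q(A)) = p(D) = E, p(q(B)) = p(E) = D, p(q(C)) = p(G) = A, p(q(D)) = p(F) = B, p(q(E)) = p(A) = C, p(q(F)) = p(C) = G, p(q(G)) = p(B) = F.
Hence p ∘ q = [E D A B C G F].

E D A B C G F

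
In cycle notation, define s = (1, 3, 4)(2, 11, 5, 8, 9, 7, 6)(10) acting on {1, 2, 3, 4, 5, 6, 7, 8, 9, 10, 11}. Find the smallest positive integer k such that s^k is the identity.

The disjoint cycles have lengths 7, 3, 1.
The order of s is the least common multiple of its cycle lengths: lcm(7, 3) = 21.

21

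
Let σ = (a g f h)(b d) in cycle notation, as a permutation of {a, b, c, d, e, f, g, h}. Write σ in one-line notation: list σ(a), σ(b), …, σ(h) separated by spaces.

g d c b e h f a

Each element maps to the next entry in its cycle (wrapping to the front): a→g, b→d, c→c, d→b, e→e, f→h, g→f, h→a.
Listing these in domain order gives g d c b e h f a.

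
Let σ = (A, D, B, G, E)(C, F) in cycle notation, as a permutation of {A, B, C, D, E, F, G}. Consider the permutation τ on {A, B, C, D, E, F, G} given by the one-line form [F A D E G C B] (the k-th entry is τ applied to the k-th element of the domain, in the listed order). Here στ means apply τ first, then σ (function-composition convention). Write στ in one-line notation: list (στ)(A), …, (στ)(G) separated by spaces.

C D B A E F G

For each element, apply τ then σ: A → F → C; B → A → D; C → D → B; D → E → A; E → G → E; F → C → F; G → B → G.
So στ in one-line form is C D B A E F G.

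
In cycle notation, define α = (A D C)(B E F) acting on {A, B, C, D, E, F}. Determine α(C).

C appears in (A D C); the next entry (wrapping around) is A.

A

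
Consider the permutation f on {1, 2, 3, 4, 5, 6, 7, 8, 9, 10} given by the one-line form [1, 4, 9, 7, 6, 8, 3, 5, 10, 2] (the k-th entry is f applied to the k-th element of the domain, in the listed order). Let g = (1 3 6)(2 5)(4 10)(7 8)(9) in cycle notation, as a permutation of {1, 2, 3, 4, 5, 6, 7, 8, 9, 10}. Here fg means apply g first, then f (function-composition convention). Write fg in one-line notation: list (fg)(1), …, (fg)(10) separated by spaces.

(fg)(x) = f(g(x)). Computing each image: f(g(1)) = f(3) = 9, f(g(2)) = f(5) = 6, f(g(3)) = f(6) = 8, f(g(4)) = f(10) = 2, f(g(5)) = f(2) = 4, f(g(6)) = f(1) = 1, f(g(7)) = f(8) = 5, f(g(8)) = f(7) = 3, f(g(9)) = f(9) = 10, f(g(10)) = f(4) = 7.
Hence fg = [9 6 8 2 4 1 5 3 10 7].

9 6 8 2 4 1 5 3 10 7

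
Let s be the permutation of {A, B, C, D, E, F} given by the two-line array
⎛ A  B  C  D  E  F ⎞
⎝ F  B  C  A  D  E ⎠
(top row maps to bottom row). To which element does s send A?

F

The entry below A in the array is F, so s(A) = F.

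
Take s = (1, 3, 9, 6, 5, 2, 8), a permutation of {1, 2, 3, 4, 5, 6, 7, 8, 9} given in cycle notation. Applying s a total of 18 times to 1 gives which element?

1 lies in the 7-cycle (1, 3, 9, 6, 5, 2, 8).
On a 7-cycle, s^7 is the identity, so s^18 = s^4 there (18 ≡ 4 mod 7).
Advancing 4 steps from 1: 1 → 3 → 9 → 6 → 5.

5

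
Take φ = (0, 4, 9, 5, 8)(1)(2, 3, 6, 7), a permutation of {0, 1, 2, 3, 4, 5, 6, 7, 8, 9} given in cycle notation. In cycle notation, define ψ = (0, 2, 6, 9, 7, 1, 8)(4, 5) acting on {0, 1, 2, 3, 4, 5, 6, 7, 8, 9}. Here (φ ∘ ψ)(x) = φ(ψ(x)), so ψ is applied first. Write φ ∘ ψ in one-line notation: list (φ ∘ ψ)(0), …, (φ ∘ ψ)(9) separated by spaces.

3 0 7 6 8 9 5 1 4 2

Chase each element through ψ then φ: 0 → 2 → 3; 1 → 8 → 0; 2 → 6 → 7; 3 → 3 → 6; 4 → 5 → 8; 5 → 4 → 9; 6 → 9 → 5; 7 → 1 → 1; 8 → 0 → 4; 9 → 7 → 2.
Collecting the images, φ ∘ ψ = [3 0 7 6 8 9 5 1 4 2].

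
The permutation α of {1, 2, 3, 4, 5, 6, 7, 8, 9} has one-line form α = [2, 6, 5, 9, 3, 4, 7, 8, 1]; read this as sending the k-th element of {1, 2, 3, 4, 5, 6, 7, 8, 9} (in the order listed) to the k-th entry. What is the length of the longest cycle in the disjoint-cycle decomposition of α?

5

Decomposing into disjoint cycles gives (1 2 6 4 9)(3 5); the longest has length 5.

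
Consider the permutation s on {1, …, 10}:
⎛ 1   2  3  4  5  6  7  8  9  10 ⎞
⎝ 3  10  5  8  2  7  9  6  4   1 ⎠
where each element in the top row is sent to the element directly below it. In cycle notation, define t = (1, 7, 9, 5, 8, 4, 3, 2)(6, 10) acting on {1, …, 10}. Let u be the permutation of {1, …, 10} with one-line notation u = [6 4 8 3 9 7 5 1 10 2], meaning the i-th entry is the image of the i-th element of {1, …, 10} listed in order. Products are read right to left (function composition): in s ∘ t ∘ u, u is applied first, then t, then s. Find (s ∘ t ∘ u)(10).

Apply the permutations in order: u(10) = 2, then t(2) = 1, then s(1) = 3. So (s ∘ t ∘ u)(10) = 3.

3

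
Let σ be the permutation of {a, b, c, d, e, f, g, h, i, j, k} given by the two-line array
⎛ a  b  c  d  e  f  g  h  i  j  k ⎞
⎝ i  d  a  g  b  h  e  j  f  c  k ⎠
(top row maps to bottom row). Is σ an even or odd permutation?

In disjoint-cycle form the cycle lengths are 6, 4, 1.
A cycle is odd iff its length is even; σ has 2 even-length cycles, so sgn(σ) = (−1)^2 and σ is even.

even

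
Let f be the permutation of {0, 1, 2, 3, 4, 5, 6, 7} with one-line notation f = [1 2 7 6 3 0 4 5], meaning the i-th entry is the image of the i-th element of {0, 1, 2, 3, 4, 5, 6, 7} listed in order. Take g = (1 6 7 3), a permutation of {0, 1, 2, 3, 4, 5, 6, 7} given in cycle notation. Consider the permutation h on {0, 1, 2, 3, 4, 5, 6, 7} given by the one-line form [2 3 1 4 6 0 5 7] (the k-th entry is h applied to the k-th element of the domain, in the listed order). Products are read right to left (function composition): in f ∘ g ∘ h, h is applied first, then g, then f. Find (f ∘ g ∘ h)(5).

1

(f ∘ g ∘ h)(5) = f(g(h(5))). h(5) = 0, then g(0) = 0, then f(0) = 1, so the result is 1.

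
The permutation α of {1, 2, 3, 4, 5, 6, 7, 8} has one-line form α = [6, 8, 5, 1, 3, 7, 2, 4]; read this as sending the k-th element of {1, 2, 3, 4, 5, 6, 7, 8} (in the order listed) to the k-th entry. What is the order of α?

Writing α as disjoint cycles, the cycle lengths are 6, 2.
The order of α is the least common multiple of its cycle lengths: lcm(6, 2) = 6.

6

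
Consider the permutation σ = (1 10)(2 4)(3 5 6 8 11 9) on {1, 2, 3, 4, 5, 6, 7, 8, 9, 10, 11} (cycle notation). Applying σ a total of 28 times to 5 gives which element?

9

5 lies in the 6-cycle (3 5 6 8 11 9).
Since the cycle has length 6, σ^28 acts on it the same as σ^4 (28 mod 6 = 4).
Stepping 4 places around the cycle: 5 → 6 → 8 → 11 → 9.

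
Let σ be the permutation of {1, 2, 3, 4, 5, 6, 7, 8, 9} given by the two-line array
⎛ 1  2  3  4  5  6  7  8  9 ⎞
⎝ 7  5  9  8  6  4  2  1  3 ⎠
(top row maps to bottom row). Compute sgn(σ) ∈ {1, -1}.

-1

In disjoint-cycle form the cycle lengths are 7, 2.
A cycle is odd iff its length is even; σ has 1 even-length cycle, so sgn(σ) = (−1)^1 and σ is odd.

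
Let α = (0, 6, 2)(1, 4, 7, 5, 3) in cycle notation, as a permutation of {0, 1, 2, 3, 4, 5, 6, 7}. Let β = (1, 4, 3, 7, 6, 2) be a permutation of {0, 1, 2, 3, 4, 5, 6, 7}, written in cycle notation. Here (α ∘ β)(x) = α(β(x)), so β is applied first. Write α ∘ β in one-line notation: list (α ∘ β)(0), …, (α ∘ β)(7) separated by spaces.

6 7 4 5 1 3 0 2

(α ∘ β)(x) = α(β(x)). Computing each image: α(β(0)) = α(0) = 6, α(β(1)) = α(4) = 7, α(β(2)) = α(1) = 4, α(β(3)) = α(7) = 5, α(β(4)) = α(3) = 1, α(β(5)) = α(5) = 3, α(β(6)) = α(2) = 0, α(β(7)) = α(6) = 2.
Hence α ∘ β = [6 7 4 5 1 3 0 2].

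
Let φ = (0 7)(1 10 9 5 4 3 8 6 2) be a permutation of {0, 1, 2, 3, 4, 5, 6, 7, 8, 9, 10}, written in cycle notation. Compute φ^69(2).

2 lies in the 9-cycle (1 10 9 5 4 3 8 6 2).
On a 9-cycle, φ^9 is the identity, so φ^69 = φ^6 there (69 ≡ 6 mod 9).
Stepping 6 places around the cycle: 2 → 1 → 10 → 9 → 5 → 4 → 3.

3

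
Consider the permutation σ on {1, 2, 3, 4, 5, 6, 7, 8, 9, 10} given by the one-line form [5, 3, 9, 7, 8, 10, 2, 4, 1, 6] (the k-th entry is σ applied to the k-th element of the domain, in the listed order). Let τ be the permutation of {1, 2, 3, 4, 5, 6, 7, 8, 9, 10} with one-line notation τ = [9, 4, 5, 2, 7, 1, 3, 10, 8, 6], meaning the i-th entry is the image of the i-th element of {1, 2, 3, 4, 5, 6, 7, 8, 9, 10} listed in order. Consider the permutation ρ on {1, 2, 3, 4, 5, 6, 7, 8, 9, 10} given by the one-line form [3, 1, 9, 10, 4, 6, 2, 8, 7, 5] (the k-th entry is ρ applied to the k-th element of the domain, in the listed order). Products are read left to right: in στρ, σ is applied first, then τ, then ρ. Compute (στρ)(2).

Apply the permutations in order: σ(2) = 3, then τ(3) = 5, then ρ(5) = 4. So (στρ)(2) = 4.

4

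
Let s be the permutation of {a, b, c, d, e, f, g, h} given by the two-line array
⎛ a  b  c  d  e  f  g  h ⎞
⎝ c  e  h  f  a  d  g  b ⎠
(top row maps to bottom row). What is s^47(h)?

e

Tracing h → b → … returns to h after 5 steps, so h lies in a 5-cycle (a c h b e).
On a 5-cycle, s^5 is the identity, so s^47 = s^2 there (47 ≡ 2 mod 5).
Stepping 2 places around the cycle: h → b → e.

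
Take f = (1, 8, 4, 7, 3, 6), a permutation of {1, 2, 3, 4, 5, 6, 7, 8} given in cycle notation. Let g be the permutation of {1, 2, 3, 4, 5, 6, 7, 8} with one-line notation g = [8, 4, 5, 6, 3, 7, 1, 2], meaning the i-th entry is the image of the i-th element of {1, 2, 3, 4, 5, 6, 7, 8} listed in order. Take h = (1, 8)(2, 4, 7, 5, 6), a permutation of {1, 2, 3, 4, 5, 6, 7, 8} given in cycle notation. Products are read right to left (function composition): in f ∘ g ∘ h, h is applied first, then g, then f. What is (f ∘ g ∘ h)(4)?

Apply the permutations in order: h(4) = 7, then g(7) = 1, then f(1) = 8. So (f ∘ g ∘ h)(4) = 8.

8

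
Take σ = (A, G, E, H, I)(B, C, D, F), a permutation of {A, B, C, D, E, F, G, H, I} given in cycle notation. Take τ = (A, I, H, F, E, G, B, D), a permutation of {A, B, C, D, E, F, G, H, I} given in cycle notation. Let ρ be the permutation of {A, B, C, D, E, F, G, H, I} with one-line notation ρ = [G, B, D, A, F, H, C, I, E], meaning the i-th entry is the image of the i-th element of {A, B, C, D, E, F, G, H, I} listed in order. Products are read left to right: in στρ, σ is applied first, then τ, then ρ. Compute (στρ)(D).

F

Apply the permutations in order: σ(D) = F, then τ(F) = E, then ρ(E) = F. So (στρ)(D) = F.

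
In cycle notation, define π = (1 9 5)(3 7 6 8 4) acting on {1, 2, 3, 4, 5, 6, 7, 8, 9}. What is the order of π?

15

The cycle type of π is (5, 3, 1).
The order of π is the least common multiple of its cycle lengths: lcm(5, 3) = 15.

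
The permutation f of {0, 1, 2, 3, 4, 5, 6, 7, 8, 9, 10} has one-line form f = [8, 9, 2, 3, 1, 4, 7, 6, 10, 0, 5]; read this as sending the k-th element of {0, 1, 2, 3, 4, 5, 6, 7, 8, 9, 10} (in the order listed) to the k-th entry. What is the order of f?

14

Decomposing into disjoint cycles gives cycle lengths 7, 2, 1, 1.
Since disjoint cycles commute, ord(f) = lcm(7, 2) = 14.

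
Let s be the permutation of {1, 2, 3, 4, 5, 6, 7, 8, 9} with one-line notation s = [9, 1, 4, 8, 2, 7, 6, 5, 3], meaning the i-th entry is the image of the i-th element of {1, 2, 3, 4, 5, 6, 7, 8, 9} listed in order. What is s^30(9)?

Tracing 9 → 3 → … returns to 9 after 7 steps, so 9 lies in a 7-cycle (1, 9, 3, 4, 8, 5, 2).
Since the cycle has length 7, s^30 acts on it the same as s^2 (30 mod 7 = 2).
Advancing 2 steps from 9: 9 → 3 → 4.

4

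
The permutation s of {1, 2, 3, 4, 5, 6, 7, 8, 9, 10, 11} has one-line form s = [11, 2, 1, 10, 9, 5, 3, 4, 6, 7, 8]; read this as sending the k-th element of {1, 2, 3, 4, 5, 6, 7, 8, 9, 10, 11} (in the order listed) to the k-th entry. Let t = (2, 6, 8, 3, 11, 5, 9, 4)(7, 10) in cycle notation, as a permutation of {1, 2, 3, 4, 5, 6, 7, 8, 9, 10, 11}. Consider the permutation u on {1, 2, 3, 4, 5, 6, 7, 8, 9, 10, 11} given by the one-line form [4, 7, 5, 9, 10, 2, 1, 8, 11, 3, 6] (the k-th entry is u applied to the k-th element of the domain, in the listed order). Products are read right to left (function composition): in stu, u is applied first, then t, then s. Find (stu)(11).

4

Chase 11: u(11) = 6; t(6) = 8; s(8) = 4. Hence (stu)(11) = 4.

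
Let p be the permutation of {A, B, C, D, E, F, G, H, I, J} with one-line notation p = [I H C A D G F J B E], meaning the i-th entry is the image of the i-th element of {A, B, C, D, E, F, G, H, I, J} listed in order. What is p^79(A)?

Tracing A → I → … returns to A after 7 steps, so A lies in a 7-cycle (A, I, B, H, J, E, D).
On a 7-cycle, p^7 is the identity, so p^79 = p^2 there (79 ≡ 2 mod 7).
Stepping 2 places around the cycle: A → I → B.

B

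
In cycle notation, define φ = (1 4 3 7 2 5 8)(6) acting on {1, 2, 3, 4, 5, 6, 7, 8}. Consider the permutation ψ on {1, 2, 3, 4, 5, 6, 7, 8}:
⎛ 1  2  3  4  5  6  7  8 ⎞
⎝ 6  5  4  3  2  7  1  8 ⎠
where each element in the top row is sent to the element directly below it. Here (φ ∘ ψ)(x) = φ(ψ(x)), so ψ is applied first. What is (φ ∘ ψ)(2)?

8

(φ ∘ ψ)(2) = φ(ψ(2)). ψ(2) = 5, then φ(5) = 8. So (φ ∘ ψ)(2) = 8.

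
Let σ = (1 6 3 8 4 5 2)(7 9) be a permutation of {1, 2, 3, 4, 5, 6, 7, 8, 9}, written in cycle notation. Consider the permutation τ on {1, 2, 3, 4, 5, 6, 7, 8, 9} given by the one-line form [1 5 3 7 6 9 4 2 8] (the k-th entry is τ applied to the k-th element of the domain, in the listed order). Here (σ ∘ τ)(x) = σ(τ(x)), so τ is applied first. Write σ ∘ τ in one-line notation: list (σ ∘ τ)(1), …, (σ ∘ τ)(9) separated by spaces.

(σ ∘ τ)(x) = σ(τ(x)). Computing each image: σ(τ(1)) = σ(1) = 6, σ(τ(2)) = σ(5) = 2, σ(τ(3)) = σ(3) = 8, σ(τ(4)) = σ(7) = 9, σ(τ(5)) = σ(6) = 3, σ(τ(6)) = σ(9) = 7, σ(τ(7)) = σ(4) = 5, σ(τ(8)) = σ(2) = 1, σ(τ(9)) = σ(8) = 4.
Hence σ ∘ τ = [6 2 8 9 3 7 5 1 4].

6 2 8 9 3 7 5 1 4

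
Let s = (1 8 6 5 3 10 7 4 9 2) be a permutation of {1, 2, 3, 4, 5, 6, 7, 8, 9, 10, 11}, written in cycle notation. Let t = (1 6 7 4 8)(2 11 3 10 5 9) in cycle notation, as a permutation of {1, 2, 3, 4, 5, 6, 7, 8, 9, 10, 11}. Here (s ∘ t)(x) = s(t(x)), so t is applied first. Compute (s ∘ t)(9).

(s ∘ t)(9) = s(t(9)). t(9) = 2, then s(2) = 1. So (s ∘ t)(9) = 1.

1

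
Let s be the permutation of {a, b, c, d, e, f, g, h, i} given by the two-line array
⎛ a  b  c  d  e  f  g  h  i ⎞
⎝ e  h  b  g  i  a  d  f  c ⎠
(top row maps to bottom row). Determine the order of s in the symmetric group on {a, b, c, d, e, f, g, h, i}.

14

The disjoint-cycle form of s has cycle lengths 7, 2.
The order of s is the least common multiple of its cycle lengths: lcm(7, 2) = 14.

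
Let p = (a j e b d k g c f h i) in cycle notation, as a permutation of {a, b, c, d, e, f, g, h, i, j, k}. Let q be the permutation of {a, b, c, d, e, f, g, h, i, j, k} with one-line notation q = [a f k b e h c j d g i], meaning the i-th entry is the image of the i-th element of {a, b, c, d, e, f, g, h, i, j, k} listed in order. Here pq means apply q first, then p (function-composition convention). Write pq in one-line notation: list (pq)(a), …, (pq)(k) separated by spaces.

j h g d b i f e k c a

(pq)(x) = p(q(x)). Computing each image: p(q(a)) = p(a) = j, p(q(b)) = p(f) = h, p(q(c)) = p(k) = g, p(q(d)) = p(b) = d, p(q(e)) = p(e) = b, p(q(f)) = p(h) = i, p(q(g)) = p(c) = f, p(q(h)) = p(j) = e, p(q(i)) = p(d) = k, p(q(j)) = p(g) = c, p(q(k)) = p(i) = a.
Hence pq = [j h g d b i f e k c a].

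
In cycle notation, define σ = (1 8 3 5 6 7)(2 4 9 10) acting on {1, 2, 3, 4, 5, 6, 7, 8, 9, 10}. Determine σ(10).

2

10 appears in (2 4 9 10); the next entry (wrapping around) is 2.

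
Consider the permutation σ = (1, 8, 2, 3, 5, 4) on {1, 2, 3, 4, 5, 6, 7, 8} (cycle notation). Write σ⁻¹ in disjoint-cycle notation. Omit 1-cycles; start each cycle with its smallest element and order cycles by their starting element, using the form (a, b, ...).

Inverting a permutation written in cycle notation just reverses the order within every cycle.
Reversing each cycle of σ and rotating so the smallest element leads gives (1, 4, 5, 3, 2, 8).

(1, 4, 5, 3, 2, 8)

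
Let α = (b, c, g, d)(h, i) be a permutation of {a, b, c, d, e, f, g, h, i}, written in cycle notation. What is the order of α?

The disjoint cycles have lengths 4, 2, 1, 1, 1.
The order is lcm(4, 2) = 4.

4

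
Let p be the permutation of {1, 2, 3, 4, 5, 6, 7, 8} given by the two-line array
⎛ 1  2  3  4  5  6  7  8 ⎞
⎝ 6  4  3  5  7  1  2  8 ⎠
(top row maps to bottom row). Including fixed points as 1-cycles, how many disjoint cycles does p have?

4

The cycle decomposition is (1, 6)(2, 4, 5, 7)(3)(8), which has 4 cycles (counting 1-cycles).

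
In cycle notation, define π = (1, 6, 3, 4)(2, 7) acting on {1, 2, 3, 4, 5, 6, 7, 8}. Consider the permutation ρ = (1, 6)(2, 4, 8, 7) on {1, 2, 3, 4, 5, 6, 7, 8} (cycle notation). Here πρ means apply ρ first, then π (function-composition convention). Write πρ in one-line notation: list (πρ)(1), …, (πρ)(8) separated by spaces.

For each element, apply ρ then π: 1 → 6 → 3; 2 → 4 → 1; 3 → 3 → 4; 4 → 8 → 8; 5 → 5 → 5; 6 → 1 → 6; 7 → 2 → 7; 8 → 7 → 2.
So πρ in one-line form is 3 1 4 8 5 6 7 2.

3 1 4 8 5 6 7 2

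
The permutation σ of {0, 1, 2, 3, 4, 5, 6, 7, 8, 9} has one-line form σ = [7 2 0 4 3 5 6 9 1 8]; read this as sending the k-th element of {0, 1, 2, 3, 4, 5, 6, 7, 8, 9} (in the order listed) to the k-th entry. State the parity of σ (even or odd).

even

In disjoint-cycle form the cycle lengths are 6, 2, 1, 1.
A cycle of length ℓ contributes ℓ−1 transpositions, so σ is a product of 5 + 1 = 6 transpositions — even.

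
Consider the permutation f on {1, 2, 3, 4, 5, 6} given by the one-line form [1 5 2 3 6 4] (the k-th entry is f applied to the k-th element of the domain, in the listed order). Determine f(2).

5

2 is element number 2 of the domain, and entry number 2 of the one-line form is 5, so f(2) = 5.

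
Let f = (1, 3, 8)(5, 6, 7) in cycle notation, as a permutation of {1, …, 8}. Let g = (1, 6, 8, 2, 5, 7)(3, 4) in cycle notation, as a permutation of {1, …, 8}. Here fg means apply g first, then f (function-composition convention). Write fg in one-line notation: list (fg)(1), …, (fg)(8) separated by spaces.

7 6 4 8 5 1 3 2

(fg)(x) = f(g(x)). Computing each image: f(g(1)) = f(6) = 7, f(g(2)) = f(5) = 6, f(g(3)) = f(4) = 4, f(g(4)) = f(3) = 8, f(g(5)) = f(7) = 5, f(g(6)) = f(8) = 1, f(g(7)) = f(1) = 3, f(g(8)) = f(2) = 2.
Hence fg = [7 6 4 8 5 1 3 2].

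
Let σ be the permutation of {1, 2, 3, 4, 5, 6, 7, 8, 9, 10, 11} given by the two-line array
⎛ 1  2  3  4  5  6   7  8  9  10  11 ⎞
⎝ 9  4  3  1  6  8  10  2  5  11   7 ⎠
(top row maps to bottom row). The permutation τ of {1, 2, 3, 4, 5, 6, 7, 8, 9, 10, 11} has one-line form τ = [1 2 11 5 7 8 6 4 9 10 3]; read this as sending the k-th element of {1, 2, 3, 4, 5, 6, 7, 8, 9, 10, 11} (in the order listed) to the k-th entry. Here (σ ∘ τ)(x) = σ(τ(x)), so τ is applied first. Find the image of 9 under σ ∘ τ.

5

τ(9) = 9, then σ(9) = 5; composing gives (σ ∘ τ)(9) = 5.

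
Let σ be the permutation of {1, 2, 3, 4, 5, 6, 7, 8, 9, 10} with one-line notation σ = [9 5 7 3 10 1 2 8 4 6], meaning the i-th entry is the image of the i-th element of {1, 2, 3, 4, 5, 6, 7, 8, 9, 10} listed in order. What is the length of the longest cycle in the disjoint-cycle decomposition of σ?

Decomposing into disjoint cycles gives (1 9 4 3 7 2 5 10 6); the longest has length 9.

9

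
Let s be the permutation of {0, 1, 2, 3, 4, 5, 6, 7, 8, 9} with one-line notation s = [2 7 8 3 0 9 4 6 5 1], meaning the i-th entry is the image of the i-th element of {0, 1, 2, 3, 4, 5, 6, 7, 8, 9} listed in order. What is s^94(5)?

6

Tracing 5 → 9 → … returns to 5 after 9 steps, so 5 lies in a 9-cycle (0, 2, 8, 5, 9, 1, 7, 6, 4).
On a 9-cycle, s^9 is the identity, so s^94 = s^4 there (94 ≡ 4 mod 9).
Advancing 4 steps from 5: 5 → 9 → 1 → 7 → 6.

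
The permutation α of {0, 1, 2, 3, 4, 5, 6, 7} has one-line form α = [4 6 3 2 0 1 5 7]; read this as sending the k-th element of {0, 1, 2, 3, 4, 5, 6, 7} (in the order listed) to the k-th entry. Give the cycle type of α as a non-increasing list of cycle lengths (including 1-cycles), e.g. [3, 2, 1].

[3, 2, 2, 1]

The disjoint cycles are (0 4)(1 6 5)(2 3)(7), with lengths 3, 2, 2, 1 in non-increasing order.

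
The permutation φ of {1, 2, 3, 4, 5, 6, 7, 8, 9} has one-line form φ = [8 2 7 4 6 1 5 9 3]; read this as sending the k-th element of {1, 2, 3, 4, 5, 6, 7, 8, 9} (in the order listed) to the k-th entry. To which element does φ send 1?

1 is element number 1 of the domain, and entry number 1 of the one-line form is 8, so φ(1) = 8.

8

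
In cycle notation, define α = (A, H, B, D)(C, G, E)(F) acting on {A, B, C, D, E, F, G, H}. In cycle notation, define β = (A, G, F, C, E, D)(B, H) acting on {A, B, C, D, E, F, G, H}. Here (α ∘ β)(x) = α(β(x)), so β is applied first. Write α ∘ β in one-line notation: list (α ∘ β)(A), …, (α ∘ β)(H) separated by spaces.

E B C H A G F D

Chase each element through β then α: A → G → E; B → H → B; C → E → C; D → A → H; E → D → A; F → C → G; G → F → F; H → B → D.
Collecting the images, α ∘ β = [E B C H A G F D].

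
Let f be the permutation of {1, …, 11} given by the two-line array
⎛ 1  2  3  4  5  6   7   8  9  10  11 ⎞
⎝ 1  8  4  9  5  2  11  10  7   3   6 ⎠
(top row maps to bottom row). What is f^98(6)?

11

Tracing 6 → 2 → … returns to 6 after 9 steps, so 6 lies in a 9-cycle (2 8 10 3 4 9 7 11 6).
On a 9-cycle, f^9 is the identity, so f^98 = f^8 there (98 ≡ 8 mod 9).
Stepping 8 places around the cycle: 6 → 2 → 8 → 10 → 3 → 4 → 9 → 7 → 11.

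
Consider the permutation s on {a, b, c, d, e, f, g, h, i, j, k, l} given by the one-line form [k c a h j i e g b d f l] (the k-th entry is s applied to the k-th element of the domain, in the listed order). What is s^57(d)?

Tracing d → h → … returns to d after 5 steps, so d lies in a 5-cycle (d h g e j).
Since the cycle has length 5, s^57 acts on it the same as s^2 (57 mod 5 = 2).
Stepping 2 places around the cycle: d → h → g.

g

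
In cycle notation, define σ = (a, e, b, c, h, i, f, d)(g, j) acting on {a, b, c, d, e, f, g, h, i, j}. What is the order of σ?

8

The cycle type of σ is (8, 2).
The order is lcm(8, 2) = 8.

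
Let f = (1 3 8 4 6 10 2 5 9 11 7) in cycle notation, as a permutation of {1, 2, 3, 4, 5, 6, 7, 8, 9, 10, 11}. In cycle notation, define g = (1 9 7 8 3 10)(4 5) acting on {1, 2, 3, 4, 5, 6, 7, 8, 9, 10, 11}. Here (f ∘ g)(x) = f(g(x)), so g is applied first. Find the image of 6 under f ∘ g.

First apply g: g(6) = 6, then f(6) = 10. Thus (f ∘ g)(6) = 10.

10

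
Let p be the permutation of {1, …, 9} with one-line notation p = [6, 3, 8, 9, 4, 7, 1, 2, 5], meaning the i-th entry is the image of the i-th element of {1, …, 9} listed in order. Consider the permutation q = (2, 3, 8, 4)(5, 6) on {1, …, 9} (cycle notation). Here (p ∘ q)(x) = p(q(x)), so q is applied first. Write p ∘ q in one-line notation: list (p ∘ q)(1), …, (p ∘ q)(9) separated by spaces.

6 8 2 3 7 4 1 9 5

(p ∘ q)(x) = p(q(x)). Computing each image: p(q(1)) = p(1) = 6, p(q(2)) = p(3) = 8, p(q(3)) = p(8) = 2, p(q(4)) = p(2) = 3, p(q(5)) = p(6) = 7, p(q(6)) = p(5) = 4, p(q(7)) = p(7) = 1, p(q(8)) = p(4) = 9, p(q(9)) = p(9) = 5.
Hence p ∘ q = [6 8 2 3 7 4 1 9 5].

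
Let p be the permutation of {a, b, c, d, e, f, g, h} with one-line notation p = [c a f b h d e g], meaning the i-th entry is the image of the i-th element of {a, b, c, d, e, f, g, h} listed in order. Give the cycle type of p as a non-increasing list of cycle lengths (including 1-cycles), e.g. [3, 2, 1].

[5, 3]

The disjoint cycles are (a, c, f, d, b)(e, h, g), with lengths 5, 3 in non-increasing order.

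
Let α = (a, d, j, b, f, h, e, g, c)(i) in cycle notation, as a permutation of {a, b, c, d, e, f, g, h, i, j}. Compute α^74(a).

j

a lies in the 9-cycle (a, d, j, b, f, h, e, g, c).
Powers repeat with period 9 on this cycle, and 74 mod 9 = 2, so α^74(a) = α^2(a).
Stepping 2 places around the cycle: a → d → j.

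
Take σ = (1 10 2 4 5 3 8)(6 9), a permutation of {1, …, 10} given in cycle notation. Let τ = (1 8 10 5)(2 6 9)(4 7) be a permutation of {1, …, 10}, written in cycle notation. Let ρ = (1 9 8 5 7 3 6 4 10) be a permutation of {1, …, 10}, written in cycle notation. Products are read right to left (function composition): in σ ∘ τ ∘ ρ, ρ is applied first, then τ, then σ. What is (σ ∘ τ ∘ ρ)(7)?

8

Apply the permutations in order: ρ(7) = 3, then τ(3) = 3, then σ(3) = 8. So (σ ∘ τ ∘ ρ)(7) = 8.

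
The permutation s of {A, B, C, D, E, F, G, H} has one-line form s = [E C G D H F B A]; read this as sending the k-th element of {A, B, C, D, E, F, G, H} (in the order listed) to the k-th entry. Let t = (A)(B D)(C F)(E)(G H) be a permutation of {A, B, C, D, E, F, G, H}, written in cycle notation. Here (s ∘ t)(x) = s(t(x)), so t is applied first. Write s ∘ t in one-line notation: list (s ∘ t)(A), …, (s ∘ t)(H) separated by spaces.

E D F C H G A B

(s ∘ t)(x) = s(t(x)). Computing each image: s(t(A)) = s(A) = E, s(t(B)) = s(D) = D, s(t(C)) = s(F) = F, s(t(D)) = s(B) = C, s(t(E)) = s(E) = H, s(t(F)) = s(C) = G, s(t(G)) = s(H) = A, s(t(H)) = s(G) = B.
Hence s ∘ t = [E D F C H G A B].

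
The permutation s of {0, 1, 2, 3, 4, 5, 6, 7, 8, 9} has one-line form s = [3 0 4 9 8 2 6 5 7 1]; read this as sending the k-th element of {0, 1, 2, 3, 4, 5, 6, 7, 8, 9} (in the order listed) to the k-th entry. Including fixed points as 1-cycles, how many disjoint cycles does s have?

The cycle decomposition is (0 3 9 1)(2 4 8 7 5)(6), which has 3 cycles (counting 1-cycles).

3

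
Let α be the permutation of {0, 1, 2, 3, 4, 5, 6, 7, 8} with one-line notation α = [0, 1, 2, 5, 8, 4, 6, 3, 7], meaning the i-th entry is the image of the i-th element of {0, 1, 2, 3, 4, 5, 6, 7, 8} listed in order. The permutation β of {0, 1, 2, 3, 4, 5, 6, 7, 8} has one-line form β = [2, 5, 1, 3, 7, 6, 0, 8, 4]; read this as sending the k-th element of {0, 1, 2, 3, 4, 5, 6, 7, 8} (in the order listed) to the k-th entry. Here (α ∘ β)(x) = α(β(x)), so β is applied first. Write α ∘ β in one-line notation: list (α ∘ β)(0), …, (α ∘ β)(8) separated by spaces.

(α ∘ β)(x) = α(β(x)). Computing each image: α(β(0)) = α(2) = 2, α(β(1)) = α(5) = 4, α(β(2)) = α(1) = 1, α(β(3)) = α(3) = 5, α(β(4)) = α(7) = 3, α(β(5)) = α(6) = 6, α(β(6)) = α(0) = 0, α(β(7)) = α(8) = 7, α(β(8)) = α(4) = 8.
Hence α ∘ β = [2 4 1 5 3 6 0 7 8].

2 4 1 5 3 6 0 7 8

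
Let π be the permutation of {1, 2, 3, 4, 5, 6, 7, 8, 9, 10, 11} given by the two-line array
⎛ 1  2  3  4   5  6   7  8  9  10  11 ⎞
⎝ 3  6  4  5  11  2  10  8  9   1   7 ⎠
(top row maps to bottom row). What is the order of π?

14

Writing π as disjoint cycles, the cycle lengths are 7, 2, 1, 1.
The order of π is the least common multiple of its cycle lengths: lcm(7, 2) = 14.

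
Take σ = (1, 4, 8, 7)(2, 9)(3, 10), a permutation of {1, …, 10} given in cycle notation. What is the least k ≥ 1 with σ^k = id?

The cycle type of σ is (4, 2, 2, 1, 1).
Since disjoint cycles commute, ord(σ) = lcm(4, 2, 2) = 4.

4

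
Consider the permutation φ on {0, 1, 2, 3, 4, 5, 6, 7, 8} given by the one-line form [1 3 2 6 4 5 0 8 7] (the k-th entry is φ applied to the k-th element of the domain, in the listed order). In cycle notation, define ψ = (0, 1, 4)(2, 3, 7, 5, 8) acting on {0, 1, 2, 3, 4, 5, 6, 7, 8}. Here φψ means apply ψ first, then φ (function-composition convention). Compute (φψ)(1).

4

ψ(1) = 4, then φ(4) = 4; composing gives (φψ)(1) = 4.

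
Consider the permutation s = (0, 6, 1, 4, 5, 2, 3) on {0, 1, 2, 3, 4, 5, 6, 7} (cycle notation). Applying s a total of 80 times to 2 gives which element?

2 lies in the 7-cycle (0, 6, 1, 4, 5, 2, 3).
Powers repeat with period 7 on this cycle, and 80 mod 7 = 3, so s^80(2) = s^3(2).
Stepping 3 places around the cycle: 2 → 3 → 0 → 6.

6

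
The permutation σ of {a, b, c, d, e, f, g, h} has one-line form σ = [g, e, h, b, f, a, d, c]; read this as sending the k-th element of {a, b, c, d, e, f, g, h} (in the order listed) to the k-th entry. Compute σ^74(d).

Tracing d → b → … returns to d after 6 steps, so d lies in a 6-cycle (a g d b e f).
Powers repeat with period 6 on this cycle, and 74 mod 6 = 2, so σ^74(d) = σ^2(d).
Stepping 2 places around the cycle: d → b → e.

e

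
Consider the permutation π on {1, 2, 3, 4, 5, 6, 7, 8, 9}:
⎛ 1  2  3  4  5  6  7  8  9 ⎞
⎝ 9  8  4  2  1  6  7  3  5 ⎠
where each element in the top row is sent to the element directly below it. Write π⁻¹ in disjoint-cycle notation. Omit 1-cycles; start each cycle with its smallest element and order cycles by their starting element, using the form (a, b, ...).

(1, 5, 9)(2, 4, 3, 8)

The cycle decomposition of π is (1, 9, 5)(2, 8, 3, 4).
The inverse reverses every cycle; in canonical form, π⁻¹ = (1, 5, 9)(2, 4, 3, 8).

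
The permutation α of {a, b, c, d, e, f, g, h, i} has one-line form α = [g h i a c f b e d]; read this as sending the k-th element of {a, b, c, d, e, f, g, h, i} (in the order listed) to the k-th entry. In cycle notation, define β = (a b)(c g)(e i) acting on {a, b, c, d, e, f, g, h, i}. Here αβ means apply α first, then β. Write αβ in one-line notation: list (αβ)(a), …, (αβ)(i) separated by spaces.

c h e b g f a i d

(αβ)(x) = β(α(x)). Computing each image: β(α(a)) = β(g) = c, β(α(b)) = β(h) = h, β(α(c)) = β(i) = e, β(α(d)) = β(a) = b, β(α(e)) = β(c) = g, β(α(f)) = β(f) = f, β(α(g)) = β(b) = a, β(α(h)) = β(e) = i, β(α(i)) = β(d) = d.
Hence αβ = [c h e b g f a i d].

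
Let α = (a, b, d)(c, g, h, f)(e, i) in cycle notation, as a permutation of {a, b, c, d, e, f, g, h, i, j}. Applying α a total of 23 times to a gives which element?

a lies in the 3-cycle (a, b, d).
On a 3-cycle, α^3 is the identity, so α^23 = α^2 there (23 ≡ 2 mod 3).
Advancing 2 steps from a: a → b → d.

d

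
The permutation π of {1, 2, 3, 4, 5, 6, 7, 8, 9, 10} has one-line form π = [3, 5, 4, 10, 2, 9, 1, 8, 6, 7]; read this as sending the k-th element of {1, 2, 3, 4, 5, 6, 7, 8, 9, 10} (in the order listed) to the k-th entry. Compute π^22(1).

Tracing 1 → 3 → … returns to 1 after 5 steps, so 1 lies in a 5-cycle (1, 3, 4, 10, 7).
On a 5-cycle, π^5 is the identity, so π^22 = π^2 there (22 ≡ 2 mod 5).
Stepping 2 places around the cycle: 1 → 3 → 4.

4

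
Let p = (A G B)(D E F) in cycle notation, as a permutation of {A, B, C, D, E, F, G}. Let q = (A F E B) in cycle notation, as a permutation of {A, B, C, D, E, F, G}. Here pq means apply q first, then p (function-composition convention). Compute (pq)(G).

q(G) = G, then p(G) = B; composing gives (pq)(G) = B.

B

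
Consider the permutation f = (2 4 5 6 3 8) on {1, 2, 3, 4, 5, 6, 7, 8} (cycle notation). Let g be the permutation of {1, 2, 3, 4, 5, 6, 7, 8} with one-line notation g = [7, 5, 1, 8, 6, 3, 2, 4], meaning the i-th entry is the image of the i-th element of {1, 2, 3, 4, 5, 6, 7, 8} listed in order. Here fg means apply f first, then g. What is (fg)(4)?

6

(fg)(4) = g(f(4)). f(4) = 5, then g(5) = 6. So (fg)(4) = 6.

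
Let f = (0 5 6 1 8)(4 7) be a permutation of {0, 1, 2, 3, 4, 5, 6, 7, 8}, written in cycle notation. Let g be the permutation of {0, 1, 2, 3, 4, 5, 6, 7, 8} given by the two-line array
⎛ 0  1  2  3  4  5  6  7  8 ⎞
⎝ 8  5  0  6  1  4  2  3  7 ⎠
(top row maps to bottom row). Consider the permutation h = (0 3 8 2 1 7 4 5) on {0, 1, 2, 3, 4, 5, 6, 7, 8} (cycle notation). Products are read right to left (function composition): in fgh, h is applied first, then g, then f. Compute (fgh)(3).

(fgh)(3) = f(g(h(3))). h(3) = 8, then g(8) = 7, then f(7) = 4, so the result is 4.

4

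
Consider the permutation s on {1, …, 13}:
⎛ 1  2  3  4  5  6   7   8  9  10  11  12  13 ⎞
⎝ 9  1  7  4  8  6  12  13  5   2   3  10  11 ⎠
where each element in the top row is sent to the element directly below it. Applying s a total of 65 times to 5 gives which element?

Tracing 5 → 8 → … returns to 5 after 11 steps, so 5 lies in an 11-cycle (1, 9, 5, 8, 13, 11, 3, 7, 12, 10, 2).
Since the cycle has length 11, s^65 acts on it the same as s^10 (65 mod 11 = 10).
Advancing 10 steps from 5: 5 → 8 → 13 → 11 → 3 → 7 → 12 → 10 → 2 → 1 → 9.

9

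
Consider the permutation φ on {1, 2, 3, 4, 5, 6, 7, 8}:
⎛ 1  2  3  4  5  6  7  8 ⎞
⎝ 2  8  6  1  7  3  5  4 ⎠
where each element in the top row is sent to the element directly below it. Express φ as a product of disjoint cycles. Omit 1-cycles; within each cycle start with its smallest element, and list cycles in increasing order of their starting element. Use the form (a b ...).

From 1: 1 → 2 → 8 → 4 → 1, closing the cycle (1 2 8 4).
Repeating from the next unused element and collecting all non-trivial cycles gives (1 2 8 4)(3 6)(5 7).

(1 2 8 4)(3 6)(5 7)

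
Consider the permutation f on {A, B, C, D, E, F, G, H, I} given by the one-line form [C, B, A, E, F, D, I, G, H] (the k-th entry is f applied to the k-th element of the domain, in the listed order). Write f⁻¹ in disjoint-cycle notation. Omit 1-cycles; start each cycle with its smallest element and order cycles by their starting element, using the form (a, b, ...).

First write f in disjoint cycles: (A, C)(D, E, F)(G, I, H).
The inverse reverses every cycle; in canonical form, f⁻¹ = (A, C)(D, F, E)(G, H, I).

(A, C)(D, F, E)(G, H, I)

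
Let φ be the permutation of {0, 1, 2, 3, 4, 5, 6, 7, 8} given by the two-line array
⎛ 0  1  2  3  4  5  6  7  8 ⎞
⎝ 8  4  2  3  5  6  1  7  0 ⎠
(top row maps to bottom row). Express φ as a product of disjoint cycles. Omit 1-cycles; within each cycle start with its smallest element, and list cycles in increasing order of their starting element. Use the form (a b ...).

From 0: 0 → 8 → 0, closing the cycle (0 8).
Repeating from the next unused element and collecting all non-trivial cycles gives (0 8)(1 4 5 6).

(0 8)(1 4 5 6)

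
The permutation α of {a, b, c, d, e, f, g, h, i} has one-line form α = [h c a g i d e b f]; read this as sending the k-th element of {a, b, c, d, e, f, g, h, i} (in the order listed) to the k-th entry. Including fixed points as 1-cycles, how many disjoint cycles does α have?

2

The cycle decomposition is (a h b c)(d g e i f), which has 2 cycles (counting 1-cycles).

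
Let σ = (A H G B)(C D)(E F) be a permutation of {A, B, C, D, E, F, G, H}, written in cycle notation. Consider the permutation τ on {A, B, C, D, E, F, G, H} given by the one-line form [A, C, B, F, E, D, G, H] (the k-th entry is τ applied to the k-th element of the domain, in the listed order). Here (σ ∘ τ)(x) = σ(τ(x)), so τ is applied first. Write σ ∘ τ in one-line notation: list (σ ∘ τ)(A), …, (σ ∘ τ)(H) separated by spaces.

Chase each element through τ then σ: A → A → H; B → C → D; C → B → A; D → F → E; E → E → F; F → D → C; G → G → B; H → H → G.
Collecting the images, σ ∘ τ = [H D A E F C B G].

H D A E F C B G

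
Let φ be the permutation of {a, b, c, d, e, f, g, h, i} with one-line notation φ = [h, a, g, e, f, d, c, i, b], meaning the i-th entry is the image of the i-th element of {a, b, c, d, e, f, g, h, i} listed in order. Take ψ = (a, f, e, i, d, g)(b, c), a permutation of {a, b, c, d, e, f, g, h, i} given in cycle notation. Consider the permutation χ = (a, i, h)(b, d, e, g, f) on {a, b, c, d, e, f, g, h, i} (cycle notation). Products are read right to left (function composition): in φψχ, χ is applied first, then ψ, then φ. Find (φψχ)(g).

(φψχ)(g) = φ(ψ(χ(g))). χ(g) = f, then ψ(f) = e, then φ(e) = f, so the result is f.

f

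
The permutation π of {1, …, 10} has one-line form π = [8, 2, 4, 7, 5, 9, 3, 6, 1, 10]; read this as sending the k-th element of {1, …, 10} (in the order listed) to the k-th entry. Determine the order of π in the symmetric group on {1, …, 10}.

12

The disjoint-cycle form of π has cycle lengths 4, 3, 1, 1, 1.
Since disjoint cycles commute, ord(π) = lcm(4, 3) = 12.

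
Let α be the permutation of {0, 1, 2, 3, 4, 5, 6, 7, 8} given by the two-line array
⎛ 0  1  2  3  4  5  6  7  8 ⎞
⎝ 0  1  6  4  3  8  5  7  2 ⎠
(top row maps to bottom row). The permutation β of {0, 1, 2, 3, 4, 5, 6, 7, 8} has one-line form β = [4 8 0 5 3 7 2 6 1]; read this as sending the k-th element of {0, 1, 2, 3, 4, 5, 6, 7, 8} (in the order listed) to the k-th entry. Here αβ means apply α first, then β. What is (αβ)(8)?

(αβ)(8) = β(α(8)). α(8) = 2, then β(2) = 0. So (αβ)(8) = 0.

0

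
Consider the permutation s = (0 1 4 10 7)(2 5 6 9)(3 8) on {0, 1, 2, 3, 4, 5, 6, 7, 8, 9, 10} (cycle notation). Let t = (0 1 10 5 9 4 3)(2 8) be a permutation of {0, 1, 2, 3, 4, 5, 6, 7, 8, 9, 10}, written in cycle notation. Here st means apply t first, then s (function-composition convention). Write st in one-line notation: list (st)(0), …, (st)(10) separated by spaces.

4 7 3 1 8 2 9 0 5 10 6

For each element, apply t then s: 0 → 1 → 4; 1 → 10 → 7; 2 → 8 → 3; 3 → 0 → 1; 4 → 3 → 8; 5 → 9 → 2; 6 → 6 → 9; 7 → 7 → 0; 8 → 2 → 5; 9 → 4 → 10; 10 → 5 → 6.
So st in one-line form is 4 7 3 1 8 2 9 0 5 10 6.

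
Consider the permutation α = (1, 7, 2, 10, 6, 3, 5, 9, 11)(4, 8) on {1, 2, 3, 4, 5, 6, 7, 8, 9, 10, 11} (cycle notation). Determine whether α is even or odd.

The cycle lengths are 9, 2.
A cycle is odd iff its length is even; α has 1 even-length cycle, so sgn(α) = (−1)^1 and α is odd.

odd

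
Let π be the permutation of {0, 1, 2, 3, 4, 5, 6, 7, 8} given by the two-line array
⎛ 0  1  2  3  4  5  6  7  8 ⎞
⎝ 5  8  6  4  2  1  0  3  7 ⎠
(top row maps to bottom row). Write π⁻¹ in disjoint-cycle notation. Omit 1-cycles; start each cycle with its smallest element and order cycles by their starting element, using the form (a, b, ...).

(0, 6, 2, 4, 3, 7, 8, 1, 5)

The cycle decomposition of π is (0, 5, 1, 8, 7, 3, 4, 2, 6).
Reversing each cycle (and rotating so the smallest element leads) gives π⁻¹ = (0, 6, 2, 4, 3, 7, 8, 1, 5).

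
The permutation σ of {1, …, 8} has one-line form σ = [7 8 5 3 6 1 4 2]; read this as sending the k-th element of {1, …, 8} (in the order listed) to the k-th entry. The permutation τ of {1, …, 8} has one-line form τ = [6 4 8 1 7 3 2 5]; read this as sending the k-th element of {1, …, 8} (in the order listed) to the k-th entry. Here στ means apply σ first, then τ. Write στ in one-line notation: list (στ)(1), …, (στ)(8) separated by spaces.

For each element, apply σ then τ: 1 → 7 → 2; 2 → 8 → 5; 3 → 5 → 7; 4 → 3 → 8; 5 → 6 → 3; 6 → 1 → 6; 7 → 4 → 1; 8 → 2 → 4.
So στ in one-line form is 2 5 7 8 3 6 1 4.

2 5 7 8 3 6 1 4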